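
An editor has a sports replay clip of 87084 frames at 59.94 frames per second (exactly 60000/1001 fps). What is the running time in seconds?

Running time = 87084 / (60000/1001) = 1452.8514 s.

1452.8514 seconds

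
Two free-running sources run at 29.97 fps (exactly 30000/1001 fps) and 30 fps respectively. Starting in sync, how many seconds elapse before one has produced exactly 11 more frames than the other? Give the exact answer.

11011/30 seconds

The gap grows by |30 − 30000/1001| = 30/1001 frames per second.
Time for a 11-frame gap: 11 ÷ (30/1001) = 11011/30 s.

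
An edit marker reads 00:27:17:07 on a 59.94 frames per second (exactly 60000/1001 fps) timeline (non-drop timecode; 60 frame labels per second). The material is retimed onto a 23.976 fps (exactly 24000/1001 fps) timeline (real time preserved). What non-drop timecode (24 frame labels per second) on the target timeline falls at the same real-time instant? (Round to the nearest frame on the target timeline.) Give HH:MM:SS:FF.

Source frame index: (0×3600 + 27×60 + 17) × 60 + 7 = 98227.
Real time: 98227 / (60000/1001) = 98325227/60000 s.
Target frame: (98325227/60000) × (24000/1001) = 196454/5 ≈ 39290.800 → 39291.
At 24 labels/s: frame 39291 → 00:27:17:03.

00:27:17:03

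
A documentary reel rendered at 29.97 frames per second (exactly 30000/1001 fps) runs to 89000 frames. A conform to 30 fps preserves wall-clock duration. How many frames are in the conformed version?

Target frames = source frames × (target rate / source rate) = 89000 × (30)/(30000/1001) = 89000 × 1001/1000 = 89089.

89089 frames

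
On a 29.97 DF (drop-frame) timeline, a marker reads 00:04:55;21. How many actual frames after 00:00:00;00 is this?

8863

As if non-drop at 30 labels/s: (0 × 3600 + 4 × 60 + 55) × 30 + 21 = 8871.
Minute boundaries passed: 4; those not divisible by 10: 4 − 0 = 4; dropped labels = 2 × 4 = 8.
Actual frame index = 8871 − 8 = 8863.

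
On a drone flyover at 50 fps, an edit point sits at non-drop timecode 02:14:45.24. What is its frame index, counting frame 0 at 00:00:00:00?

frame 404274

Total seconds to the label: (2 × 3600 + 14 × 60 + 45) = 8085.
Frame index = 8085 × 50 + 24 = 404274.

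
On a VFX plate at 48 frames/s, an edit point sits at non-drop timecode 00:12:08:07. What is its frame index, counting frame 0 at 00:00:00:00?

34951

Total seconds to the label: (0 × 3600 + 12 × 60 + 8) = 728.
Frame index = 728 × 48 + 7 = 34951.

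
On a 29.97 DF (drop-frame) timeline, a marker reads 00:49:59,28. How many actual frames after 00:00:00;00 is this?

89908

Complete 10-minute blocks: 4, each 17982 frames → 71928.
Remaining 9 whole minutes in the current block: 1800 + 8 × 1798 = 16184 frames.
Within the current minute: 59 × 30 + 28 − 2 = 1796 (labels ;00/;01 skipped at this minute). Total = 71928 + 16184 + 1796 = 89908.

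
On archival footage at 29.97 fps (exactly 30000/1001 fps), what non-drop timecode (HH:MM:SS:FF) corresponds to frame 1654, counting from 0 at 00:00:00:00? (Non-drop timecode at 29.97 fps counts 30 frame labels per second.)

00:00:55:04

1654 ÷ 30 = 55 full seconds, remainder 4 frames.
55 s = 0 h 0 min 55 s.
Timecode: 00:00:55:04.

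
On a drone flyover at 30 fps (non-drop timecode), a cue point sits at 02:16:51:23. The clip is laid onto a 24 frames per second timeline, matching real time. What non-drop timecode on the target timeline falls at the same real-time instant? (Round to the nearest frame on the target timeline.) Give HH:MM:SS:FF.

02:16:51:18

Source frame index: (2×3600 + 16×60 + 51) × 30 + 23 = 246353.
Real time: 246353 / (30) = 246353/30 s.
Target frame: (246353/30) × (24) = 985412/5 ≈ 197082.400 → 197082.
At 24 labels/s: frame 197082 → 02:16:51:18.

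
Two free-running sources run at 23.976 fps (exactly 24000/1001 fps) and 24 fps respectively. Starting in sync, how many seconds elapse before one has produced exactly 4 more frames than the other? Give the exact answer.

The gap grows by |24 − 24000/1001| = 24/1001 frames per second.
Time for a 4-frame gap: 4 ÷ (24/1001) = 1001/6 s.

1001/6 seconds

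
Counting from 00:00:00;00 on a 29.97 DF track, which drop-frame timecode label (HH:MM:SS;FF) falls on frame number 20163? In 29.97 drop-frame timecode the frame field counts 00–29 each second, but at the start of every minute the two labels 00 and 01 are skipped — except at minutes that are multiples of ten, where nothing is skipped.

00:11:12;23

Ten DF minutes hold 17982 frames, so frame 20163 lies in block 1 (frames 17982–35963) with 2181 frames into that block.
The block's first minute is 1800 frames and the rest 1798 each; 2181 frames reaches minute 1, so 1 × 18 + 1 × 2 = 20 labels have been skipped so far.
Adding those back, label number 20163 + 20 = 20183 at 30 labels/s is 672 s + 23 f = 0 h 11 min 12 s frame 23, i.e. 00:11:12;23.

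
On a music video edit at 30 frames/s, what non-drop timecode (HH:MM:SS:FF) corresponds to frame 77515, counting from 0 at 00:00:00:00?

00:43:03:25

77515 ÷ 30 = 2583 full seconds, remainder 25 frames.
2583 s = 0 h 43 min 3 s.
Timecode: 00:43:03:25.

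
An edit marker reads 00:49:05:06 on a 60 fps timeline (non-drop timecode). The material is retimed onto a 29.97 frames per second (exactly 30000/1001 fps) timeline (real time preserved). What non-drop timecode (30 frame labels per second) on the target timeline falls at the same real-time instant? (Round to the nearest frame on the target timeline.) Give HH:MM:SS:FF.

00:49:02:05

Source frame index: (0×3600 + 49×60 + 5) × 60 + 6 = 176706.
Real time: 176706 / (60) = 29451/10 s.
Target frame: (29451/10) × (30000/1001) = 88353000/1001 ≈ 88264.735 → 88265.
At 30 labels/s: frame 88265 → 00:49:02:05.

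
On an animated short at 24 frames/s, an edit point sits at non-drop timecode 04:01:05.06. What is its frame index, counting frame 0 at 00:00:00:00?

Total seconds to the label: (4 × 3600 + 1 × 60 + 5) = 14465.
Frame index = 14465 × 24 + 6 = 347166.

frame 347166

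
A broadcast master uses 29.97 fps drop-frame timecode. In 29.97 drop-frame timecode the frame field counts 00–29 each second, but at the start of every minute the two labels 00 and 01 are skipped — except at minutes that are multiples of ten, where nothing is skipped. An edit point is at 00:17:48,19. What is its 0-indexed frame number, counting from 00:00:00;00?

Complete 10-minute blocks: 1, each 17982 frames → 17982.
Remaining 7 whole minutes in the current block: 1800 + 6 × 1798 = 12588 frames.
Within the current minute: 48 × 30 + 19 − 2 = 1457 (labels ;00/;01 skipped at this minute). Total = 17982 + 12588 + 1457 = 32027.

32027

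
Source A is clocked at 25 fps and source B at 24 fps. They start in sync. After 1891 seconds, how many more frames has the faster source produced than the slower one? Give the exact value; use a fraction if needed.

A emits 25 × 1891 = 47275 frames; B emits 24 × 1891 = 45384.
Difference = 1891 frames; B is behind A.

1891 frames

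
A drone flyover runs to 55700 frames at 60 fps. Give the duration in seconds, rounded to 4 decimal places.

928.3333 seconds

Running time = 55700 × 1/60 = 2785/3 s ≈ 928.3333 s.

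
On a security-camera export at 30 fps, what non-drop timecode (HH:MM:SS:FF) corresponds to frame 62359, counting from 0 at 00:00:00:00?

00:34:38:19

62359 ÷ 30 = 2078 full seconds, remainder 19 frames.
2078 s = 0 h 34 min 38 s.
Timecode: 00:34:38:19.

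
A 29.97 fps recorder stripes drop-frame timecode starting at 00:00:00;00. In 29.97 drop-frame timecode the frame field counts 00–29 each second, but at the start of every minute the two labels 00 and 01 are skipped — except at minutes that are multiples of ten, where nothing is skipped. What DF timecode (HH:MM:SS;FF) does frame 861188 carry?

07:58:55;00

Ten DF minutes hold 17982 frames, so frame 861188 lies in block 47 (frames 845154–863135) with 16034 frames into that block.
The block's first minute is 1800 frames and the rest 1798 each; 16034 frames reaches minute 8, so 47 × 18 + 8 × 2 = 862 labels have been skipped so far.
Adding those back, label number 861188 + 862 = 862050 at 30 labels/s is 28735 s + 0 f = 7 h 58 min 55 s frame 0, i.e. 07:58:55;00.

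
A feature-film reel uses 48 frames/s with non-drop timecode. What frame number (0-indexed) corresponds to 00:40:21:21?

frame 116229

Total seconds to the label: (0 × 3600 + 40 × 60 + 21) = 2421.
Frame index = 2421 × 48 + 21 = 116229.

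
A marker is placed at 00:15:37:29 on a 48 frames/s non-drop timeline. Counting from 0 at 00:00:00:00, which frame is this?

Total seconds to the label: (0 × 3600 + 15 × 60 + 37) = 937.
Frame index = 937 × 48 + 29 = 45005.

45005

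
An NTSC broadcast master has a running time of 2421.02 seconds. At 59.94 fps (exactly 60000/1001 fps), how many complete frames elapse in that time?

Frames = 2421.02 × 60000/1001 = 20751600/143 ≈ 145116.0839.
Complete frames: 145116.

145116 frames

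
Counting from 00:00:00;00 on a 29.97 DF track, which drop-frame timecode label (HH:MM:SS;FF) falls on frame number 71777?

00:39:54;29

Ten DF minutes hold 17982 frames, so frame 71777 lies in block 3 (frames 53946–71927) with 17831 frames into that block.
The block's first minute is 1800 frames and the rest 1798 each; 17831 frames reaches minute 9, so 3 × 18 + 9 × 2 = 72 labels have been skipped so far.
Adding those back, label number 71777 + 72 = 71849 at 30 labels/s is 2394 s + 29 f = 0 h 39 min 54 s frame 29, i.e. 00:39:54;29.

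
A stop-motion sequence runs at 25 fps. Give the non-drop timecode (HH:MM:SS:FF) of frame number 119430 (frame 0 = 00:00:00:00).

119430 ÷ 25 = 4777 full seconds, remainder 5 frames.
4777 s = 1 h 19 min 37 s.
Timecode: 01:19:37:05.

01:19:37:05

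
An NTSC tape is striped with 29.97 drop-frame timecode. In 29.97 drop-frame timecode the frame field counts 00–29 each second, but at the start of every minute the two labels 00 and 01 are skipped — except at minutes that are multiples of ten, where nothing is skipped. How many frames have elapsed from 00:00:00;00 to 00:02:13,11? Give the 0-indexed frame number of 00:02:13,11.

3997

Complete 10-minute blocks: 0, each 17982 frames → 0.
Remaining 2 whole minutes in the current block: 1800 + 1 × 1798 = 3598 frames.
Within the current minute: 13 × 30 + 11 − 2 = 399 (labels ;00/;01 skipped at this minute). Total = 0 + 3598 + 399 = 3997.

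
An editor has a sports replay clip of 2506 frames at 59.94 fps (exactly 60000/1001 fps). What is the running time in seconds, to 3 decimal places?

Running time = 2506 × 1001/60000 = 1254253/30000 s ≈ 41.808 s.

41.808 seconds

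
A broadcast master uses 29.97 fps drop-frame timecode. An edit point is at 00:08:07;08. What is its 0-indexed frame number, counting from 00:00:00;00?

14602

Complete 10-minute blocks: 0, each 17982 frames → 0.
Remaining 8 whole minutes in the current block: 1800 + 7 × 1798 = 14386 frames.
Within the current minute: 7 × 30 + 8 − 2 = 216 (labels ;00/;01 skipped at this minute). Total = 0 + 14386 + 216 = 14602.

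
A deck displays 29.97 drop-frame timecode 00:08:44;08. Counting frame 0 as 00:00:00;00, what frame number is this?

As if non-drop at 30 labels/s: (0 × 3600 + 8 × 60 + 44) × 30 + 8 = 15728.
Minute boundaries passed: 8; those not divisible by 10: 8 − 0 = 8; dropped labels = 2 × 8 = 16.
Actual frame index = 15728 − 16 = 15712.

15712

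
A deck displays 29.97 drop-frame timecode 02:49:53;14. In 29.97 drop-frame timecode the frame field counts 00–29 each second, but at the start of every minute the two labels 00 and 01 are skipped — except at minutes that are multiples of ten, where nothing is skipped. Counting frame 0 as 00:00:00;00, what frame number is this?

As if non-drop at 30 labels/s: (2 × 3600 + 49 × 60 + 53) × 30 + 14 = 305804.
Minute boundaries passed: 169; those not divisible by 10: 169 − 16 = 153; dropped labels = 2 × 153 = 306.
Actual frame index = 305804 − 306 = 305498.

305498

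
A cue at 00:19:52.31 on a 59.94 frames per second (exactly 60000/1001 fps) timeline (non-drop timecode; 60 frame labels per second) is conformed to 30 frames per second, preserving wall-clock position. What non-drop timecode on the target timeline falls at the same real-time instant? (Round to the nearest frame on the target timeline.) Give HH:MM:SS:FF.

Source frame index: (0×3600 + 19×60 + 52) × 60 + 31 = 71551.
Real time: 71551 / (60000/1001) = 71622551/60000 s.
Target frame: (71622551/60000) × (30) = 71622551/2000 ≈ 35811.276 → 35811.
At 30 labels/s: frame 35811 → 00:19:53:21.

00:19:53:21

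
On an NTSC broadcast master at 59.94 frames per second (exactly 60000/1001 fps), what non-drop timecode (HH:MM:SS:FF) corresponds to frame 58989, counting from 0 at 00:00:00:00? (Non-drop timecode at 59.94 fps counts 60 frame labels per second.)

58989 ÷ 60 = 983 full seconds, remainder 9 frames.
983 s = 0 h 16 min 23 s.
Timecode: 00:16:23:09.

00:16:23:09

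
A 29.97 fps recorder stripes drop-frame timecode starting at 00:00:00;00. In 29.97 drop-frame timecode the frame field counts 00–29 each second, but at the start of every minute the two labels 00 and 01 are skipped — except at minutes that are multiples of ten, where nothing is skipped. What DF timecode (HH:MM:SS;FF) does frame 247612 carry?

Each 10-minute DF block holds 10 × 60 × 30 − 9 × 2 = 17982 frames. 247612 ÷ 17982 → 13 full blocks, remainder 13846.
Within the partial block the first minute is 1800 frames and each further minute 1798, so 7 further minute boundaries passed. Total skipped labels = 18 × 13 + 2 × 7 = 248.
Non-drop label index = 247612 + 248 = 247860; at 30 labels/s that is 02:17:42:00, i.e. DF 02:17:42;00.

02:17:42;00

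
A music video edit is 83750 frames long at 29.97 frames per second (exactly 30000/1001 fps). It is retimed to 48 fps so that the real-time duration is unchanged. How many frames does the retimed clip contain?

Target frames = source frames × (target rate / source rate) = 83750 × (48)/(30000/1001) = 83750 × 1001/625 = 134134.

134134 frames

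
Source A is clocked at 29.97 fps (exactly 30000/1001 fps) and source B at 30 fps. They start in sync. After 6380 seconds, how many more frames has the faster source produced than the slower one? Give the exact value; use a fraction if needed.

17400/91 frames

A emits 30000/1001 × 6380 = 17400000/91 frames; B emits 30 × 6380 = 191400.
Difference = 17400/91 frames (≈ 191.2088); B is ahead of A.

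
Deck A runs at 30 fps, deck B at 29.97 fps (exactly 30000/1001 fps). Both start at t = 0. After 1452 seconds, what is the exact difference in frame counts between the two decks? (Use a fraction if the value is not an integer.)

A emits 30 × 1452 = 43560 frames; B emits 30000/1001 × 1452 = 3960000/91.
Difference = 3960/91 frames (≈ 43.5165); B is behind A.

3960/91 frames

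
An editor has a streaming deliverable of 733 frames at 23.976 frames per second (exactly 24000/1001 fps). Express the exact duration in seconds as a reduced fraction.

733733/24000 seconds

Running time = 733 ÷ (24000/1001) = 733 × 1001/24000 = 733733/24000 s.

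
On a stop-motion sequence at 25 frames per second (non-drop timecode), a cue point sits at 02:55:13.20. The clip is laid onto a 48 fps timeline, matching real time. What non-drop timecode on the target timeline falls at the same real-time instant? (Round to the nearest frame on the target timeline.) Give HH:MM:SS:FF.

02:55:13:38

Source frame index: (2×3600 + 55×60 + 13) × 25 + 20 = 262845.
Real time: 262845 / (25) = 52569/5 s.
Target frame: (52569/5) × (48) = 2523312/5 ≈ 504662.400 → 504662.
At 48 labels/s: frame 504662 → 02:55:13:38.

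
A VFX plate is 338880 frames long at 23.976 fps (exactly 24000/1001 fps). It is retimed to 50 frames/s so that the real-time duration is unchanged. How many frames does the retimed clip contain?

706706 frames

Target frames = source frames × (target rate / source rate) = 338880 × (50)/(24000/1001) = 338880 × 1001/480 = 706706.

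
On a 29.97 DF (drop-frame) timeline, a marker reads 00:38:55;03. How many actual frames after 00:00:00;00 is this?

As if non-drop at 30 labels/s: (0 × 3600 + 38 × 60 + 55) × 30 + 3 = 70053.
Minute boundaries passed: 38; those not divisible by 10: 38 − 3 = 35; dropped labels = 2 × 35 = 70.
Actual frame index = 70053 − 70 = 69983.

69983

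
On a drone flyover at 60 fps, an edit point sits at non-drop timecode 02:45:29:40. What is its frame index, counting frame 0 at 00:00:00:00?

frame 595780

Total seconds to the label: (2 × 3600 + 45 × 60 + 29) = 9929.
Frame index = 9929 × 60 + 40 = 595780.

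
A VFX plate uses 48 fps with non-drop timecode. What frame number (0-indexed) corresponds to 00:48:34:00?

139872

Total seconds to the label: (0 × 3600 + 48 × 60 + 34) = 2914.
Frame index = 2914 × 48 + 0 = 139872.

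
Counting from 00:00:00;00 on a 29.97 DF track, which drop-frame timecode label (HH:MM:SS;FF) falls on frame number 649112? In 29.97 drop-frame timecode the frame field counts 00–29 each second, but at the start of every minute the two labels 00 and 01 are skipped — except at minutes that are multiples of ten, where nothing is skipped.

Each 10-minute DF block holds 10 × 60 × 30 − 9 × 2 = 17982 frames. 649112 ÷ 17982 → 36 full blocks, remainder 1760.
Within the partial block the first minute is 1800 frames and each further minute 1798, so 0 further minute boundaries passed. Total skipped labels = 18 × 36 + 2 × 0 = 648.
Non-drop label index = 649112 + 648 = 649760; at 30 labels/s that is 06:00:58:20, i.e. DF 06:00:58;20.

06:00:58;20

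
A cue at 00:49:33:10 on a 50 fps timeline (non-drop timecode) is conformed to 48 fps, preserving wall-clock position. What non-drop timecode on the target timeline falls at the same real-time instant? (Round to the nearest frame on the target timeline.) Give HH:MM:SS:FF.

Source frame index: (0×3600 + 49×60 + 33) × 50 + 10 = 148660.
Real time: 148660 / (50) = 14866/5 s.
Target frame: (14866/5) × (48) = 713568/5 ≈ 142713.600 → 142714.
At 48 labels/s: frame 142714 → 00:49:33:10.

00:49:33:10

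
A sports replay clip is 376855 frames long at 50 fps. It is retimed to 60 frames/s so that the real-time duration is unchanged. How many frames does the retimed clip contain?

Target frames = source frames × (target rate / source rate) = 376855 × (60)/(50) = 376855 × 6/5 = 452226.

452226 frames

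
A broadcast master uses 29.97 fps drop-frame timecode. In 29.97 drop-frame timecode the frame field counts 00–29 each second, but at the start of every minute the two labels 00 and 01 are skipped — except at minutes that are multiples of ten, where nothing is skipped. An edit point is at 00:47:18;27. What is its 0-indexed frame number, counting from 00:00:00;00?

Complete 10-minute blocks: 4, each 17982 frames → 71928.
Remaining 7 whole minutes in the current block: 1800 + 6 × 1798 = 12588 frames.
Within the current minute: 18 × 30 + 27 − 2 = 565 (labels ;00/;01 skipped at this minute). Total = 71928 + 12588 + 565 = 85081.

85081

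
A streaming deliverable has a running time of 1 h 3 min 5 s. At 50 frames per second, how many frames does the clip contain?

189250 frames

1 h 3 min 5 s = 3785 s.
Frames = 3785 × 50 = 189250.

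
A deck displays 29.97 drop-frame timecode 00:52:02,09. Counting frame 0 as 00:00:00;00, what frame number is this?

Complete 10-minute blocks: 5, each 17982 frames → 89910.
Remaining 2 whole minutes in the current block: 1800 + 1 × 1798 = 3598 frames.
Within the current minute: 2 × 30 + 9 − 2 = 67 (labels ;00/;01 skipped at this minute). Total = 89910 + 3598 + 67 = 93575.

93575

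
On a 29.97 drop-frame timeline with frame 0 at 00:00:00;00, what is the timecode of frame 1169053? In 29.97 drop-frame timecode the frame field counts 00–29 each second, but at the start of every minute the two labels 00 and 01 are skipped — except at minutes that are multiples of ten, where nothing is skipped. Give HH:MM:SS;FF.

Ten DF minutes hold 17982 frames, so frame 1169053 lies in block 65 (frames 1168830–1186811) with 223 frames into that block.
The block's first minute is 1800 frames and the rest 1798 each; 223 frames reaches minute 0, so 65 × 18 + 0 × 2 = 1170 labels have been skipped so far.
Adding those back, label number 1169053 + 1170 = 1170223 at 30 labels/s is 39007 s + 13 f = 10 h 50 min 7 s frame 13, i.e. 10:50:07;13.

10:50:07;13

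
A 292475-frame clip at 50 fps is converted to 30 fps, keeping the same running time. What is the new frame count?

175485 frames

Target frames = source frames × (target rate / source rate) = 292475 × (30)/(50) = 292475 × 3/5 = 175485.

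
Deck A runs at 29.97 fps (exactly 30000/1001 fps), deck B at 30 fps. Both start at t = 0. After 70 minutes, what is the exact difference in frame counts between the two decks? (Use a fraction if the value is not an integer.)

70 min = 4200 s.
A emits 30000/1001 × 4200 = 18000000/143 frames; B emits 30 × 4200 = 126000.
Difference = 18000/143 frames (≈ 125.8741); B is ahead of A.

18000/143 frames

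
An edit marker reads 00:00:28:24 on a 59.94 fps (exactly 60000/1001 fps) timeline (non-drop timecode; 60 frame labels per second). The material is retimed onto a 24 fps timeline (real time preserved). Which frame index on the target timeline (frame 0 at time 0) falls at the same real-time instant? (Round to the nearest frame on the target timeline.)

frame 682

Source frame index: (0×3600 + 0×60 + 28) × 60 + 24 = 1704.
Real time: 1704 / (60000/1001) = 71071/2500 s.
Target frame: (71071/2500) × (24) = 426426/625 ≈ 682.282 → 682.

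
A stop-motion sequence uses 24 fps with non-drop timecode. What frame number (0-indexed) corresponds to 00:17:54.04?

Total seconds to the label: (0 × 3600 + 17 × 60 + 54) = 1074.
Frame index = 1074 × 24 + 4 = 25780.

frame 25780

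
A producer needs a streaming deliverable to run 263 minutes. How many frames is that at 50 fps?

789000 frames

263 min = 15780 s.
Frames = 15780 × 50 = 789000.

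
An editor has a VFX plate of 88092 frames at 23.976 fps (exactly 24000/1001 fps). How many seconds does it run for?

Running time = 88092 / (24000/1001) = 3674.1705 s.

3674.1705 seconds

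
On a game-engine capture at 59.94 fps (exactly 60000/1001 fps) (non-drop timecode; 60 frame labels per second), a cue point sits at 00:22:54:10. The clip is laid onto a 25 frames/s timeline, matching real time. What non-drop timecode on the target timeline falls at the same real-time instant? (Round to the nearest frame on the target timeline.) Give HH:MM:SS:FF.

00:22:55:14

Source frame index: (0×3600 + 22×60 + 54) × 60 + 10 = 82450.
Real time: 82450 / (60000/1001) = 1650649/1200 s.
Target frame: (1650649/1200) × (25) = 1650649/48 ≈ 34388.521 → 34389.
At 25 labels/s: frame 34389 → 00:22:55:14.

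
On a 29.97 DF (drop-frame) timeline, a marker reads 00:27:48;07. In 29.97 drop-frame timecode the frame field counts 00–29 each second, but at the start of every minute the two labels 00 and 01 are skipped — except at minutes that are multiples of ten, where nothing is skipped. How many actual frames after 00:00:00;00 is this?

49997

Complete 10-minute blocks: 2, each 17982 frames → 35964.
Remaining 7 whole minutes in the current block: 1800 + 6 × 1798 = 12588 frames.
Within the current minute: 48 × 30 + 7 − 2 = 1445 (labels ;00/;01 skipped at this minute). Total = 35964 + 12588 + 1445 = 49997.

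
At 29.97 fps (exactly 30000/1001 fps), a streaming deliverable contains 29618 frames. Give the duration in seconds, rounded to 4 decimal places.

988.2539 seconds

Running time = 29618 × 1001/30000 = 14823809/15000 s ≈ 988.2539 s.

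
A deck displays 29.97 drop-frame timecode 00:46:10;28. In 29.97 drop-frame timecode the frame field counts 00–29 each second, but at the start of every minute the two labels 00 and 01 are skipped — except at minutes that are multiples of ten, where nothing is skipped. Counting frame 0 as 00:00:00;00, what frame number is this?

83044

As if non-drop at 30 labels/s: (0 × 3600 + 46 × 60 + 10) × 30 + 28 = 83128.
Minute boundaries passed: 46; those not divisible by 10: 46 − 4 = 42; dropped labels = 2 × 42 = 84.
Actual frame index = 83128 − 84 = 83044.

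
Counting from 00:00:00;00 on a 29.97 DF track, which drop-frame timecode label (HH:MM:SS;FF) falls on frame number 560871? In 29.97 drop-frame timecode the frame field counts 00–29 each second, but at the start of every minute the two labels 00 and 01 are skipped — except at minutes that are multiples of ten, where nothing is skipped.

05:11:54;11

Ten DF minutes hold 17982 frames, so frame 560871 lies in block 31 (frames 557442–575423) with 3429 frames into that block.
The block's first minute is 1800 frames and the rest 1798 each; 3429 frames reaches minute 1, so 31 × 18 + 1 × 2 = 560 labels have been skipped so far.
Adding those back, label number 560871 + 560 = 561431 at 30 labels/s is 18714 s + 11 f = 5 h 11 min 54 s frame 11, i.e. 05:11:54;11.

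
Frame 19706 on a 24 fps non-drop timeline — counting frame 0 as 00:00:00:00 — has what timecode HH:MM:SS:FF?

00:13:41:02

19706 ÷ 24 = 821 full seconds, remainder 2 frames.
821 s = 0 h 13 min 41 s.
Timecode: 00:13:41:02.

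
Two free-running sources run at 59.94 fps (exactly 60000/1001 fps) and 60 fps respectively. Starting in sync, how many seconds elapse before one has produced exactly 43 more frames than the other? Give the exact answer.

43043/60 seconds

The gap grows by |60 − 60000/1001| = 60/1001 frames per second.
Time for a 43-frame gap: 43 ÷ (60/1001) = 43043/60 s.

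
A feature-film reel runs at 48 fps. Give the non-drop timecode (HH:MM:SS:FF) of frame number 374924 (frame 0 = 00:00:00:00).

02:10:10:44

374924 ÷ 48 = 7810 full seconds, remainder 44 frames.
7810 s = 2 h 10 min 10 s.
Timecode: 02:10:10:44.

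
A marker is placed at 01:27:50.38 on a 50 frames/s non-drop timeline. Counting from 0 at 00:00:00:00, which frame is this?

263538

Total seconds to the label: (1 × 3600 + 27 × 60 + 50) = 5270.
Frame index = 5270 × 50 + 38 = 263538.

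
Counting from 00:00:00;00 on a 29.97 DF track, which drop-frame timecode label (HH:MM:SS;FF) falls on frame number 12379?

00:06:53;01

Ten DF minutes hold 17982 frames, so frame 12379 lies in block 0 (frames 0–17981) with 12379 frames into that block.
The block's first minute is 1800 frames and the rest 1798 each; 12379 frames reaches minute 6, so 0 × 18 + 6 × 2 = 12 labels have been skipped so far.
Adding those back, label number 12379 + 12 = 12391 at 30 labels/s is 413 s + 1 f = 0 h 6 min 53 s frame 1, i.e. 00:06:53;01.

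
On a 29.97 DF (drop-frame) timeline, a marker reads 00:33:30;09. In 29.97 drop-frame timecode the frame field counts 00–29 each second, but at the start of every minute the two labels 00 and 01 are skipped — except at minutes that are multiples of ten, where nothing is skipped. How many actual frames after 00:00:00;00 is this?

Complete 10-minute blocks: 3, each 17982 frames → 53946.
Remaining 3 whole minutes in the current block: 1800 + 2 × 1798 = 5396 frames.
Within the current minute: 30 × 30 + 9 − 2 = 907 (labels ;00/;01 skipped at this minute). Total = 53946 + 5396 + 907 = 60249.

60249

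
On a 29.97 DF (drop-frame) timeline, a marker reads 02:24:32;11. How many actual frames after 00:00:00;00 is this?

Complete 10-minute blocks: 14, each 17982 frames → 251748.
Remaining 4 whole minutes in the current block: 1800 + 3 × 1798 = 7194 frames.
Within the current minute: 32 × 30 + 11 − 2 = 969 (labels ;00/;01 skipped at this minute). Total = 251748 + 7194 + 969 = 259911.

259911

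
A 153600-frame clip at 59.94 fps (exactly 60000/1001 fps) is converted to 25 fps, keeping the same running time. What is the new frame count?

64064 frames

Target frames = source frames × (target rate / source rate) = 153600 × (25)/(60000/1001) = 153600 × 1001/2400 = 64064.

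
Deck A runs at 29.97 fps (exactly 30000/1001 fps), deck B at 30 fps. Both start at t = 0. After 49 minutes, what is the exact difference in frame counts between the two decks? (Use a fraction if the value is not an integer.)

49 min = 2940 s.
A emits 30000/1001 × 2940 = 12600000/143 frames; B emits 30 × 2940 = 88200.
Difference = 12600/143 frames (≈ 88.1119); B is ahead of A.

12600/143 frames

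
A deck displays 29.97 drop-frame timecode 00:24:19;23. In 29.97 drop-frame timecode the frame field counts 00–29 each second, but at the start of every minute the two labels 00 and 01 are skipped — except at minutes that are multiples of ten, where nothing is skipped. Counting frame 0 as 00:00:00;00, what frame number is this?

43749

As if non-drop at 30 labels/s: (0 × 3600 + 24 × 60 + 19) × 30 + 23 = 43793.
Minute boundaries passed: 24; those not divisible by 10: 24 − 2 = 22; dropped labels = 2 × 22 = 44.
Actual frame index = 43793 − 44 = 43749.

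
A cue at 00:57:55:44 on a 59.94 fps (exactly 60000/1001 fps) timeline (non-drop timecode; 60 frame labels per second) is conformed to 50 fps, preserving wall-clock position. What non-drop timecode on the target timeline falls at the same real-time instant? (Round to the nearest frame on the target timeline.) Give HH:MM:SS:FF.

00:57:59:10

Source frame index: (0×3600 + 57×60 + 55) × 60 + 44 = 208544.
Real time: 208544 / (60000/1001) = 6523517/1875 s.
Target frame: (6523517/1875) × (50) = 13047034/75 ≈ 173960.453 → 173960.
At 50 labels/s: frame 173960 → 00:57:59:10.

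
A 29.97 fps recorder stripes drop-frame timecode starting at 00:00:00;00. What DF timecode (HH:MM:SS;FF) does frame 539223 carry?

04:59:52;03

Ten DF minutes hold 17982 frames, so frame 539223 lies in block 29 (frames 521478–539459) with 17745 frames into that block.
The block's first minute is 1800 frames and the rest 1798 each; 17745 frames reaches minute 9, so 29 × 18 + 9 × 2 = 540 labels have been skipped so far.
Adding those back, label number 539223 + 540 = 539763 at 30 labels/s is 17992 s + 3 f = 4 h 59 min 52 s frame 3, i.e. 04:59:52;03.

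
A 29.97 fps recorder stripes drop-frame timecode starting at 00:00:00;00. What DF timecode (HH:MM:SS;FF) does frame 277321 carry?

Ten DF minutes hold 17982 frames, so frame 277321 lies in block 15 (frames 269730–287711) with 7591 frames into that block.
The block's first minute is 1800 frames and the rest 1798 each; 7591 frames reaches minute 4, so 15 × 18 + 4 × 2 = 278 labels have been skipped so far.
Adding those back, label number 277321 + 278 = 277599 at 30 labels/s is 9253 s + 9 f = 2 h 34 min 13 s frame 9, i.e. 02:34:13;09.

02:34:13;09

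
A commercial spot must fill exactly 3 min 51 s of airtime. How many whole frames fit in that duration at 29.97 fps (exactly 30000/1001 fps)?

3 min 51 s = 231 s.
Frames = 231 × 30000/1001 = 90000/13 ≈ 6923.0769.
Complete frames: 6923.

6923 frames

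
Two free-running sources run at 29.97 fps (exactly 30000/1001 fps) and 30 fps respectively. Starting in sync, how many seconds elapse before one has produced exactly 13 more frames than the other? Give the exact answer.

The gap grows by |30 − 30000/1001| = 30/1001 frames per second.
Time for a 13-frame gap: 13 ÷ (30/1001) = 13013/30 s.

13013/30 seconds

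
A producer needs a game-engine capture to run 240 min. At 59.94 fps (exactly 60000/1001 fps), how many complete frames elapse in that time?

863136 frames

240 min = 14400 s.
Frames = 14400 × 60000/1001 = 864000000/1001 ≈ 863136.8631.
Complete frames: 863136.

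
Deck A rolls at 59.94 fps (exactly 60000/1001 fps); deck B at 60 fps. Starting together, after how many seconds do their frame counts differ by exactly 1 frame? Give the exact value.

The gap grows by |60 − 60000/1001| = 60/1001 frames per second.
Time for a 1-frame gap: 1 ÷ (60/1001) = 1001/60 s.

1001/60 seconds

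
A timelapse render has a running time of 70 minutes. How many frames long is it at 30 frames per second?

126000 frames

70 min = 4200 s.
Frames = 4200 × 30 = 126000.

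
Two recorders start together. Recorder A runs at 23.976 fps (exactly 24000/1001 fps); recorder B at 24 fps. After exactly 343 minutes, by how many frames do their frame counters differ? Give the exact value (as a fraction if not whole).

70560/143 frames

343 min = 20580 s.
A emits 24000/1001 × 20580 = 70560000/143 frames; B emits 24 × 20580 = 493920.
Difference = 70560/143 frames (≈ 493.4266); B is ahead of A.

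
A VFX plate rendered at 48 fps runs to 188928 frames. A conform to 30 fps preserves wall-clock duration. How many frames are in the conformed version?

118080 frames

Target frames = source frames × (target rate / source rate) = 188928 × (30)/(48) = 188928 × 5/8 = 118080.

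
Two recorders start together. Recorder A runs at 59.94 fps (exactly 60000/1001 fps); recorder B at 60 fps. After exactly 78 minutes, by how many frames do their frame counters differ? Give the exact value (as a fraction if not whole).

21600/77 frames

78 min = 4680 s.
A emits 60000/1001 × 4680 = 21600000/77 frames; B emits 60 × 4680 = 280800.
Difference = 21600/77 frames (≈ 280.5195); B is ahead of A.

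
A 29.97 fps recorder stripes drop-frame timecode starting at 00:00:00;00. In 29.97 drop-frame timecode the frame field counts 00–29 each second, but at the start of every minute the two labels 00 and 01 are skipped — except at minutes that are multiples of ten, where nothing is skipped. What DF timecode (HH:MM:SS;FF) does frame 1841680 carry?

Ten DF minutes hold 17982 frames, so frame 1841680 lies in block 102 (frames 1834164–1852145) with 7516 frames into that block.
The block's first minute is 1800 frames and the rest 1798 each; 7516 frames reaches minute 4, so 102 × 18 + 4 × 2 = 1844 labels have been skipped so far.
Adding those back, label number 1841680 + 1844 = 1843524 at 30 labels/s is 61450 s + 24 f = 17 h 4 min 10 s frame 24, i.e. 17:04:10;24.

17:04:10;24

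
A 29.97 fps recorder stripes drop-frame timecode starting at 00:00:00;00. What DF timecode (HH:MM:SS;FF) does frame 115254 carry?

Each 10-minute DF block holds 10 × 60 × 30 − 9 × 2 = 17982 frames. 115254 ÷ 17982 → 6 full blocks, remainder 7362.
Within the partial block the first minute is 1800 frames and each further minute 1798, so 4 further minute boundaries passed. Total skipped labels = 18 × 6 + 2 × 4 = 116.
Non-drop label index = 115254 + 116 = 115370; at 30 labels/s that is 01:04:05:20, i.e. DF 01:04:05;20.

01:04:05;20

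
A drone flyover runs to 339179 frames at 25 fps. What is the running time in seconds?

Running time = 339179 / (25) = 13567.16 s.

13567.16 seconds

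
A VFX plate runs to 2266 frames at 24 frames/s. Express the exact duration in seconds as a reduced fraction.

Running time = 2266 ÷ (24) = 2266 × 1/24 = 1133/12 s.

1133/12 seconds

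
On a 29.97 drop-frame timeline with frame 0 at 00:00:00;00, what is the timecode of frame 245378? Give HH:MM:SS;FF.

02:16:27;14

Ten DF minutes hold 17982 frames, so frame 245378 lies in block 13 (frames 233766–251747) with 11612 frames into that block.
The block's first minute is 1800 frames and the rest 1798 each; 11612 frames reaches minute 6, so 13 × 18 + 6 × 2 = 246 labels have been skipped so far.
Adding those back, label number 245378 + 246 = 245624 at 30 labels/s is 8187 s + 14 f = 2 h 16 min 27 s frame 14, i.e. 02:16:27;14.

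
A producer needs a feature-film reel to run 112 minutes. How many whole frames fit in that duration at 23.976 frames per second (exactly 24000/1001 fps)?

161118 frames

112 min = 6720 s.
Frames = 6720 × 24000/1001 = 23040000/143 ≈ 161118.8811.
Complete frames: 161118.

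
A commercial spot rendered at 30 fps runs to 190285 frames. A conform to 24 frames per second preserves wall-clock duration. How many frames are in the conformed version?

Target frames = source frames × (target rate / source rate) = 190285 × (24)/(30) = 190285 × 4/5 = 152228.

152228 frames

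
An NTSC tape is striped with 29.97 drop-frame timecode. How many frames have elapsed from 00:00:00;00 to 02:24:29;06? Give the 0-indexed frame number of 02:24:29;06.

As if non-drop at 30 labels/s: (2 × 3600 + 24 × 60 + 29) × 30 + 6 = 260076.
Minute boundaries passed: 144; those not divisible by 10: 144 − 14 = 130; dropped labels = 2 × 130 = 260.
Actual frame index = 260076 − 260 = 259816.

259816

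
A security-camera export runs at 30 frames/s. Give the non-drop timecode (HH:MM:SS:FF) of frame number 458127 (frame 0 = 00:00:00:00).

04:14:30:27

458127 ÷ 30 = 15270 full seconds, remainder 27 frames.
15270 s = 4 h 14 min 30 s.
Timecode: 04:14:30:27.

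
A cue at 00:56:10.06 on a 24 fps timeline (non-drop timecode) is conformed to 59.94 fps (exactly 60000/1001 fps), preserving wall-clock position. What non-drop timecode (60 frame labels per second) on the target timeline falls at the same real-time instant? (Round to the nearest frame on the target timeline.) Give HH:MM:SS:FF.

Source frame index: (0×3600 + 56×60 + 10) × 24 + 6 = 80886.
Real time: 80886 / (24) = 13481/4 s.
Target frame: (13481/4) × (60000/1001) = 15555000/77 ≈ 202012.987 → 202013.
At 60 labels/s: frame 202013 → 00:56:06:53.

00:56:06:53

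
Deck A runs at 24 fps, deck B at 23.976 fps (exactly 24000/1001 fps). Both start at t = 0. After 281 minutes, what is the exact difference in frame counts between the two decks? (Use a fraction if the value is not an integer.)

281 min = 16860 s.
A emits 24 × 16860 = 404640 frames; B emits 24000/1001 × 16860 = 404640000/1001.
Difference = 404640/1001 frames (≈ 404.2358); B is behind A.

404640/1001 frames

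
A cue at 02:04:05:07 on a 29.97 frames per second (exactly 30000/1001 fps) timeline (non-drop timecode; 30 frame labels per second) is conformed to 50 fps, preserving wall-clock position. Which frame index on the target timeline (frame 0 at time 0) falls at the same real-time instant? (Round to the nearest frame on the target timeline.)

frame 372634

Source frame index: (2×3600 + 4×60 + 5) × 30 + 7 = 223357.
Real time: 223357 / (30000/1001) = 223580357/30000 s.
Target frame: (223580357/30000) × (50) = 223580357/600 ≈ 372633.928 → 372634.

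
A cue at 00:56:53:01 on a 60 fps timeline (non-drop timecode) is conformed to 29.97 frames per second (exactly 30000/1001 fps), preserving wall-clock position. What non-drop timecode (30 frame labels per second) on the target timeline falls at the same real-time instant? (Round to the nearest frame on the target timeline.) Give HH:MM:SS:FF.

Source frame index: (0×3600 + 56×60 + 53) × 60 + 1 = 204781.
Real time: 204781 / (60) = 204781/60 s.
Target frame: (204781/60) × (30000/1001) = 102390500/1001 ≈ 102288.212 → 102288.
At 30 labels/s: frame 102288 → 00:56:49:18.

00:56:49:18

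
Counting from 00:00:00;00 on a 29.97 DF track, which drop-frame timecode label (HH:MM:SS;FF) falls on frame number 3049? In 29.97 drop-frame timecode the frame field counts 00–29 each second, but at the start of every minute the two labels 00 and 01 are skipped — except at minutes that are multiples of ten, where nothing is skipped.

Ten DF minutes hold 17982 frames, so frame 3049 lies in block 0 (frames 0–17981) with 3049 frames into that block.
The block's first minute is 1800 frames and the rest 1798 each; 3049 frames reaches minute 1, so 0 × 18 + 1 × 2 = 2 labels have been skipped so far.
Adding those back, label number 3049 + 2 = 3051 at 30 labels/s is 101 s + 21 f = 0 h 1 min 41 s frame 21, i.e. 00:01:41;21.

00:01:41;21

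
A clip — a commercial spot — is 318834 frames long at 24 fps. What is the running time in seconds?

Running time = 318834 / (24) = 13284.75 s.

13284.75 seconds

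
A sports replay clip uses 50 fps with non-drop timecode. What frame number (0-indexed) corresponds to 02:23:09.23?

Total seconds to the label: (2 × 3600 + 23 × 60 + 9) = 8589.
Frame index = 8589 × 50 + 23 = 429473.

429473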